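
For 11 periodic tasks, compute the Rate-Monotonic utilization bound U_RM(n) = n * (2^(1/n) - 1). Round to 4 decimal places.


Compute 2^(1/11) = 1.0650410894
Subtract 1: 1.0650410894 - 1 = 0.0650410894
Multiply by n: 11 * 0.0650410894 = 0.7154519834
Round to 4 dp: 0.7155

0.7155


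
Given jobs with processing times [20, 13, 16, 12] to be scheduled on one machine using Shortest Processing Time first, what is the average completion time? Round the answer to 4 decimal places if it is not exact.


Sort jobs by processing time (SPT order): [12, 13, 16, 20]
Compute completion times sequentially:
  Job 1: processing = 12, completes at 12
  Job 2: processing = 13, completes at 25
  Job 3: processing = 16, completes at 41
  Job 4: processing = 20, completes at 61
Sum of completion times = 139
Average completion time = 139/4 = 34.75

34.75


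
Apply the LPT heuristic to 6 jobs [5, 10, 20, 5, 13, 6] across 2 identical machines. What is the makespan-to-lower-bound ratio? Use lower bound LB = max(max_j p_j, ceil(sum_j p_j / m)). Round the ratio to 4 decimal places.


LPT order: [20, 13, 10, 6, 5, 5]
Machine loads after assignment: [31, 28]
LPT makespan = 31
Lower bound = max(max_job, ceil(total/2)) = max(20, 30) = 30
Ratio = 31 / 30 = 1.0333

1.0333


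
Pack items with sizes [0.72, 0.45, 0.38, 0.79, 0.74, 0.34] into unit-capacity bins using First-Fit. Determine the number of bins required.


Place items sequentially using First-Fit:
  Item 0.72 -> new Bin 1
  Item 0.45 -> new Bin 2
  Item 0.38 -> Bin 2 (now 0.83)
  Item 0.79 -> new Bin 3
  Item 0.74 -> new Bin 4
  Item 0.34 -> new Bin 5
Total bins used = 5

5


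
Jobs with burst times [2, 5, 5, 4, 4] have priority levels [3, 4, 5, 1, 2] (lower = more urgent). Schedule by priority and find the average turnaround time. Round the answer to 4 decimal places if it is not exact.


Sort by priority (ascending = highest first):
Order: [(1, 4), (2, 4), (3, 2), (4, 5), (5, 5)]
Completion times:
  Priority 1, burst=4, C=4
  Priority 2, burst=4, C=8
  Priority 3, burst=2, C=10
  Priority 4, burst=5, C=15
  Priority 5, burst=5, C=20
Average turnaround = 57/5 = 11.4

11.4


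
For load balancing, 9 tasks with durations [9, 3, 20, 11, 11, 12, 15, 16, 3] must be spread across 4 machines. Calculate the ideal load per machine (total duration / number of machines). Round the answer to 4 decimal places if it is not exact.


Total processing time = 9 + 3 + 20 + 11 + 11 + 12 + 15 + 16 + 3 = 100
Number of machines = 4
Ideal balanced load = 100 / 4 = 25.0

25.0


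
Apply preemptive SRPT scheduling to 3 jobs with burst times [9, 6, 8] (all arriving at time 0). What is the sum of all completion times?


Since all jobs arrive at t=0, SRPT equals SPT ordering.
SPT order: [6, 8, 9]
Completion times:
  Job 1: p=6, C=6
  Job 2: p=8, C=14
  Job 3: p=9, C=23
Total completion time = 6 + 14 + 23 = 43

43


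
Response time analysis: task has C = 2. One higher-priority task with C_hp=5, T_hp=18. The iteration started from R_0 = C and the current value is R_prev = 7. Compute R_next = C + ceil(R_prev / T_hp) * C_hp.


R_next = C + ceil(R_prev / T_hp) * C_hp
ceil(7 / 18) = ceil(0.3889) = 1
Interference = 1 * 5 = 5
R_next = 2 + 5 = 7
R_next = R_prev, so the iteration has converged (response time = 7).

7


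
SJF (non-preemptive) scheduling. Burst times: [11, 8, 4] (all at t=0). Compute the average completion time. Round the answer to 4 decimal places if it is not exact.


SJF order (ascending): [4, 8, 11]
Completion times:
  Job 1: burst=4, C=4
  Job 2: burst=8, C=12
  Job 3: burst=11, C=23
Average completion = 39/3 = 13.0

13.0


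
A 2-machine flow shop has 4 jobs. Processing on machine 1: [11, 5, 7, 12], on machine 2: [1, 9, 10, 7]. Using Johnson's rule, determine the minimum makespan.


Apply Johnson's rule:
  Group 1 (a <= b): [(2, 5, 9), (3, 7, 10)]
  Group 2 (a > b): [(4, 12, 7), (1, 11, 1)]
Optimal job order: [2, 3, 4, 1]
Schedule:
  Job 2: M1 done at 5, M2 done at 14
  Job 3: M1 done at 12, M2 done at 24
  Job 4: M1 done at 24, M2 done at 31
  Job 1: M1 done at 35, M2 done at 36
Makespan = 36

36


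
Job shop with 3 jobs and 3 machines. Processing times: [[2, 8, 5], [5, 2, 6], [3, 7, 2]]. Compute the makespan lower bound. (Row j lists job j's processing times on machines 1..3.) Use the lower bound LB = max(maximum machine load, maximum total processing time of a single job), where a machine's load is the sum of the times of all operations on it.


Machine loads:
  Machine 1: 2 + 5 + 3 = 10
  Machine 2: 8 + 2 + 7 = 17
  Machine 3: 5 + 6 + 2 = 13
Max machine load = 17
Job totals:
  Job 1: 15
  Job 2: 13
  Job 3: 12
Max job total = 15
Lower bound = max(17, 15) = 17

17


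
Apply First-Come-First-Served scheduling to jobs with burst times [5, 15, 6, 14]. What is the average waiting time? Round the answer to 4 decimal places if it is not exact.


FCFS order (as given): [5, 15, 6, 14]
Waiting times:
  Job 1: wait = 0
  Job 2: wait = 5
  Job 3: wait = 20
  Job 4: wait = 26
Sum of waiting times = 51
Average waiting time = 51/4 = 12.75

12.75


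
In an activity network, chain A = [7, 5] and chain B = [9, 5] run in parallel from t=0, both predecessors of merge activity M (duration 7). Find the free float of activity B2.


ES(B2) = sum of predecessors on chain B = 9
EF(B2) = ES + duration = 9 + 5 = 14
Successor of B2 is M. ES(M) = max(sum(A), sum(B)) = max(12, 14) = 14
Free float = ES(successor) - EF(current) = 14 - 14 = 0

0


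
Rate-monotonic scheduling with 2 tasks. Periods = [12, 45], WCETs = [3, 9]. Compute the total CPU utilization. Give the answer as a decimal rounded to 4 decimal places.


Compute individual utilizations (exact fractions):
  Task 1: C/T = 3/12 = 1/4 (approx. 0.25)
  Task 2: C/T = 9/45 = 1/5 (approx. 0.2)
Total utilization U = 1/4 + 1/5 = 9/20
Rounded to 4 decimal places: U = 0.4500
RM (Liu & Layland) bound for 2 tasks = 0.828427; compare with U = 9/20 (approx. 0.450000)
U <= bound, so schedulable by RM sufficient condition.

0.4500


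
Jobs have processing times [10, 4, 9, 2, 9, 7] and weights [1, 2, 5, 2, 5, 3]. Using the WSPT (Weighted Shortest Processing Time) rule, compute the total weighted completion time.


Compute p/w ratios and sort ascending (WSPT): [(2, 2), (9, 5), (9, 5), (4, 2), (7, 3), (10, 1)]
Compute weighted completion times:
  Job (p=2,w=2): C=2, w*C=2*2=4
  Job (p=9,w=5): C=11, w*C=5*11=55
  Job (p=9,w=5): C=20, w*C=5*20=100
  Job (p=4,w=2): C=24, w*C=2*24=48
  Job (p=7,w=3): C=31, w*C=3*31=93
  Job (p=10,w=1): C=41, w*C=1*41=41
Total weighted completion time = 341

341


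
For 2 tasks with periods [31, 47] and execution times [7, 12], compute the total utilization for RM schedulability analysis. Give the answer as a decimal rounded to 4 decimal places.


Compute individual utilizations (exact fractions):
  Task 1: C/T = 7/31 (approx. 0.2258)
  Task 2: C/T = 12/47 (approx. 0.2553)
Total utilization U = 7/31 + 12/47 = 701/1457
Rounded to 4 decimal places: U = 0.4811
RM (Liu & Layland) bound for 2 tasks = 0.828427; compare with U = 701/1457 (approx. 0.481126)
U <= bound, so schedulable by RM sufficient condition.

0.4811


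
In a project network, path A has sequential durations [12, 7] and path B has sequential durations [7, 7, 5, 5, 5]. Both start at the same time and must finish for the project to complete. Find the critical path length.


Path A total = 12 + 7 = 19
Path B total = 7 + 7 + 5 + 5 + 5 = 29
Critical path = longest path = max(19, 29) = 29

29


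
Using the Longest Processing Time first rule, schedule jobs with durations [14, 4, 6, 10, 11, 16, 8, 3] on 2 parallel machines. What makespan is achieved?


Sort jobs in decreasing order (LPT): [16, 14, 11, 10, 8, 6, 4, 3]
Assign each job to the least loaded machine:
  Machine 1: jobs [16, 10, 6, 4], load = 36
  Machine 2: jobs [14, 11, 8, 3], load = 36
Makespan = max load = 36

36


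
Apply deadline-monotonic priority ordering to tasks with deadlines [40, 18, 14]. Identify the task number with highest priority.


Sort tasks by relative deadline (ascending):
  Task 3: deadline = 14
  Task 2: deadline = 18
  Task 1: deadline = 40
Priority order (highest first): [3, 2, 1]
Highest priority task = 3

3


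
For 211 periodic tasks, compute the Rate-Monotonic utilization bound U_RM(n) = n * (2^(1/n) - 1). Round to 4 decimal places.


Compute 2^(1/211) = 1.0032904594
Subtract 1: 1.0032904594 - 1 = 0.0032904594
Multiply by n: 211 * 0.0032904594 = 0.6942869334
Round to 4 dp: 0.6943

0.6943


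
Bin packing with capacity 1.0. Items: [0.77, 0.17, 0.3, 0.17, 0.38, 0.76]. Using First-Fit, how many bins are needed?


Place items sequentially using First-Fit:
  Item 0.77 -> new Bin 1
  Item 0.17 -> Bin 1 (now 0.94)
  Item 0.3 -> new Bin 2
  Item 0.17 -> Bin 2 (now 0.47)
  Item 0.38 -> Bin 2 (now 0.85)
  Item 0.76 -> new Bin 3
Total bins used = 3

3


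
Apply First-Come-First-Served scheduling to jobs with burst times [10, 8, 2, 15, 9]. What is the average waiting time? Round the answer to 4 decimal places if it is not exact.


FCFS order (as given): [10, 8, 2, 15, 9]
Waiting times:
  Job 1: wait = 0
  Job 2: wait = 10
  Job 3: wait = 18
  Job 4: wait = 20
  Job 5: wait = 35
Sum of waiting times = 83
Average waiting time = 83/5 = 16.6

16.6


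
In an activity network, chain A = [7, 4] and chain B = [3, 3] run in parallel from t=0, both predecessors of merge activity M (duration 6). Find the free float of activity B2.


ES(B2) = sum of predecessors on chain B = 3
EF(B2) = ES + duration = 3 + 3 = 6
Successor of B2 is M. ES(M) = max(sum(A), sum(B)) = max(11, 6) = 11
Free float = ES(successor) - EF(current) = 11 - 6 = 5

5


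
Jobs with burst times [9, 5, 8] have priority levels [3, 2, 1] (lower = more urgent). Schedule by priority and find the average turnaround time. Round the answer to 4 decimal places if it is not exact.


Sort by priority (ascending = highest first):
Order: [(1, 8), (2, 5), (3, 9)]
Completion times:
  Priority 1, burst=8, C=8
  Priority 2, burst=5, C=13
  Priority 3, burst=9, C=22
Average turnaround = 43/3 = 14.3333

14.3333


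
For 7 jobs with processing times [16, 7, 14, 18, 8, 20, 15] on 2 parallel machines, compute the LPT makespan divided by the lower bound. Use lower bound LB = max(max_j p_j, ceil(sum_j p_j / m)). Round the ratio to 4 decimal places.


LPT order: [20, 18, 16, 15, 14, 8, 7]
Machine loads after assignment: [50, 48]
LPT makespan = 50
Lower bound = max(max_job, ceil(total/2)) = max(20, 49) = 49
Ratio = 50 / 49 = 1.0204

1.0204


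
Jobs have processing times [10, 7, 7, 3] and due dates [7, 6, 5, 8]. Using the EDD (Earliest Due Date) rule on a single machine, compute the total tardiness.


Sort by due date (EDD order): [(7, 5), (7, 6), (10, 7), (3, 8)]
Compute completion times and tardiness:
  Job 1: p=7, d=5, C=7, tardiness=max(0,7-5)=2
  Job 2: p=7, d=6, C=14, tardiness=max(0,14-6)=8
  Job 3: p=10, d=7, C=24, tardiness=max(0,24-7)=17
  Job 4: p=3, d=8, C=27, tardiness=max(0,27-8)=19
Total tardiness = 46

46


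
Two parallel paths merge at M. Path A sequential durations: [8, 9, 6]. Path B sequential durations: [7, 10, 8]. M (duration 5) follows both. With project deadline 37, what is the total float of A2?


Forward pass: ES(A2) = sum of predecessors on chain A = 8
EF = ES + duration = 8 + 9 = 17
Backward pass: LF(M) = deadline = 37; LS(M) = 37 - 5 = 32
LF(A2) = LS(M) - sum(successors on chain A) = 32 - 6 = 26
LS = LF - duration = 26 - 9 = 17
Total float = LS - ES = 17 - 8 = 9

9


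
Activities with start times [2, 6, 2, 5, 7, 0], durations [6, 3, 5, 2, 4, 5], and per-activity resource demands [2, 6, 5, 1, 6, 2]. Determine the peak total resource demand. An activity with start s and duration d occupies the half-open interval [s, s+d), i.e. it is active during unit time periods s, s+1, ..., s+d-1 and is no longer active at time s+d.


Each activity i is active on [start_i, start_i + duration_i).
Compute total resource usage per time slot:
  t=0: active resources = [2], total = 2
  t=1: active resources = [2], total = 2
  t=2: active resources = [2, 5, 2], total = 9
  t=3: active resources = [2, 5, 2], total = 9
  t=4: active resources = [2, 5, 2], total = 9
  t=5: active resources = [2, 5, 1], total = 8
  t=6: active resources = [2, 6, 5, 1], total = 14
  t=7: active resources = [2, 6, 6], total = 14
  t=8: active resources = [6, 6], total = 12
  t=9: active resources = [6], total = 6
  t=10: active resources = [6], total = 6
Peak resource demand = 14

14


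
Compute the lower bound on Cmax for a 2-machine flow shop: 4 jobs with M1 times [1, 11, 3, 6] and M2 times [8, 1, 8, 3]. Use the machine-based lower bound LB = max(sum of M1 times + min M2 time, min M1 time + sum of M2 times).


LB1 = sum(M1 times) + min(M2 times) = 21 + 1 = 22
LB2 = min(M1 times) + sum(M2 times) = 1 + 20 = 21
Lower bound = max(LB1, LB2) = max(22, 21) = 22

22


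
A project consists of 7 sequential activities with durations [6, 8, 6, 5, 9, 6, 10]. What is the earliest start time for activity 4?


Activity 4 starts after activities 1 through 3 complete.
Predecessor durations: [6, 8, 6]
ES = 6 + 8 + 6 = 20

20


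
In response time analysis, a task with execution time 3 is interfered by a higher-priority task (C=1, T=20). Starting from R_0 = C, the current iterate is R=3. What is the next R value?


R_next = C + ceil(R_prev / T_hp) * C_hp
ceil(3 / 20) = ceil(0.15) = 1
Interference = 1 * 1 = 1
R_next = 3 + 1 = 4

4


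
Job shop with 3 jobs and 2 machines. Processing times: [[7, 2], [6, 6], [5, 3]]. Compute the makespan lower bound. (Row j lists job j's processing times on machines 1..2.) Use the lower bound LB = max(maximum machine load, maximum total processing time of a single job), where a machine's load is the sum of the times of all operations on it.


Machine loads:
  Machine 1: 7 + 6 + 5 = 18
  Machine 2: 2 + 6 + 3 = 11
Max machine load = 18
Job totals:
  Job 1: 9
  Job 2: 12
  Job 3: 8
Max job total = 12
Lower bound = max(18, 12) = 18

18


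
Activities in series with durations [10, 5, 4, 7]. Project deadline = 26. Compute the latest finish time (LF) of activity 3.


LF(activity 3) = deadline - sum of successor durations
Successors: activities 4 through 4 with durations [7]
Sum of successor durations = 7
LF = 26 - 7 = 19

19


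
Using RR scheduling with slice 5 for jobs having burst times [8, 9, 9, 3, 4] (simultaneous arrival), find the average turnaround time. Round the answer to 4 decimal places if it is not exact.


Time quantum = 5
Execution trace:
  J1 runs 5 units, time = 5
  J2 runs 5 units, time = 10
  J3 runs 5 units, time = 15
  J4 runs 3 units, time = 18
  J5 runs 4 units, time = 22
  J1 runs 3 units, time = 25
  J2 runs 4 units, time = 29
  J3 runs 4 units, time = 33
Finish times: [25, 29, 33, 18, 22]
Average turnaround = 127/5 = 25.4

25.4


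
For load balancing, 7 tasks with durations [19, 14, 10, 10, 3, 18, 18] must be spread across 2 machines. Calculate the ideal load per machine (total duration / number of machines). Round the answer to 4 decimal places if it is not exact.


Total processing time = 19 + 14 + 10 + 10 + 3 + 18 + 18 = 92
Number of machines = 2
Ideal balanced load = 92 / 2 = 46.0

46.0


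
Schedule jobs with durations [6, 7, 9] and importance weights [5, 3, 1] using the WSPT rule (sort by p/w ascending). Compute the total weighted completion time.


Compute p/w ratios and sort ascending (WSPT): [(6, 5), (7, 3), (9, 1)]
Compute weighted completion times:
  Job (p=6,w=5): C=6, w*C=5*6=30
  Job (p=7,w=3): C=13, w*C=3*13=39
  Job (p=9,w=1): C=22, w*C=1*22=22
Total weighted completion time = 91

91


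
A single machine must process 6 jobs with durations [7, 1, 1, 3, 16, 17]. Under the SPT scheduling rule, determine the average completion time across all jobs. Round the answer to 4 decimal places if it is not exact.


Sort jobs by processing time (SPT order): [1, 1, 3, 7, 16, 17]
Compute completion times sequentially:
  Job 1: processing = 1, completes at 1
  Job 2: processing = 1, completes at 2
  Job 3: processing = 3, completes at 5
  Job 4: processing = 7, completes at 12
  Job 5: processing = 16, completes at 28
  Job 6: processing = 17, completes at 45
Sum of completion times = 93
Average completion time = 93/6 = 15.5

15.5


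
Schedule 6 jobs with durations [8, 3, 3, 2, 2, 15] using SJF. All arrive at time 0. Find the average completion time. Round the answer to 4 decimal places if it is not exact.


SJF order (ascending): [2, 2, 3, 3, 8, 15]
Completion times:
  Job 1: burst=2, C=2
  Job 2: burst=2, C=4
  Job 3: burst=3, C=7
  Job 4: burst=3, C=10
  Job 5: burst=8, C=18
  Job 6: burst=15, C=33
Average completion = 74/6 = 12.3333

12.3333


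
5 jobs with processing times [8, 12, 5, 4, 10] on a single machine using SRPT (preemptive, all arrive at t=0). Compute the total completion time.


Since all jobs arrive at t=0, SRPT equals SPT ordering.
SPT order: [4, 5, 8, 10, 12]
Completion times:
  Job 1: p=4, C=4
  Job 2: p=5, C=9
  Job 3: p=8, C=17
  Job 4: p=10, C=27
  Job 5: p=12, C=39
Total completion time = 4 + 9 + 17 + 27 + 39 = 96

96


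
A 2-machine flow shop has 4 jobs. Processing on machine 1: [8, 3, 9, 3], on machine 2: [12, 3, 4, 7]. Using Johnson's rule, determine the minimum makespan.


Apply Johnson's rule:
  Group 1 (a <= b): [(2, 3, 3), (4, 3, 7), (1, 8, 12)]
  Group 2 (a > b): [(3, 9, 4)]
Optimal job order: [2, 4, 1, 3]
Schedule:
  Job 2: M1 done at 3, M2 done at 6
  Job 4: M1 done at 6, M2 done at 13
  Job 1: M1 done at 14, M2 done at 26
  Job 3: M1 done at 23, M2 done at 30
Makespan = 30

30


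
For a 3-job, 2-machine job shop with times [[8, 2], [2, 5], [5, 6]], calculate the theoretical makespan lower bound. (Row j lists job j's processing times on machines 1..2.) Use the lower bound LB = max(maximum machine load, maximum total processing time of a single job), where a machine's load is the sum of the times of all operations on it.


Machine loads:
  Machine 1: 8 + 2 + 5 = 15
  Machine 2: 2 + 5 + 6 = 13
Max machine load = 15
Job totals:
  Job 1: 10
  Job 2: 7
  Job 3: 11
Max job total = 11
Lower bound = max(15, 11) = 15

15


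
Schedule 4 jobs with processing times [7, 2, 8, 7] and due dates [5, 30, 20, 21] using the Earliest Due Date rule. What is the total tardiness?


Sort by due date (EDD order): [(7, 5), (8, 20), (7, 21), (2, 30)]
Compute completion times and tardiness:
  Job 1: p=7, d=5, C=7, tardiness=max(0,7-5)=2
  Job 2: p=8, d=20, C=15, tardiness=max(0,15-20)=0
  Job 3: p=7, d=21, C=22, tardiness=max(0,22-21)=1
  Job 4: p=2, d=30, C=24, tardiness=max(0,24-30)=0
Total tardiness = 3

3


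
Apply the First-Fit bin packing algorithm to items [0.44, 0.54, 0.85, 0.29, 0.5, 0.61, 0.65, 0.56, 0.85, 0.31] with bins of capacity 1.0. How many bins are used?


Place items sequentially using First-Fit:
  Item 0.44 -> new Bin 1
  Item 0.54 -> Bin 1 (now 0.98)
  Item 0.85 -> new Bin 2
  Item 0.29 -> new Bin 3
  Item 0.5 -> Bin 3 (now 0.79)
  Item 0.61 -> new Bin 4
  Item 0.65 -> new Bin 5
  Item 0.56 -> new Bin 6
  Item 0.85 -> new Bin 7
  Item 0.31 -> Bin 4 (now 0.92)
Total bins used = 7

7


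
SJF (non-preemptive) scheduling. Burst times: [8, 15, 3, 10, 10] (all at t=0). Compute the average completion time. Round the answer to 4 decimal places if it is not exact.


SJF order (ascending): [3, 8, 10, 10, 15]
Completion times:
  Job 1: burst=3, C=3
  Job 2: burst=8, C=11
  Job 3: burst=10, C=21
  Job 4: burst=10, C=31
  Job 5: burst=15, C=46
Average completion = 112/5 = 22.4

22.4


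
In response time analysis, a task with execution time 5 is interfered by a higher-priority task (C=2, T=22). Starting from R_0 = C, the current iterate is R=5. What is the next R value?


R_next = C + ceil(R_prev / T_hp) * C_hp
ceil(5 / 22) = ceil(0.2273) = 1
Interference = 1 * 2 = 2
R_next = 5 + 2 = 7

7


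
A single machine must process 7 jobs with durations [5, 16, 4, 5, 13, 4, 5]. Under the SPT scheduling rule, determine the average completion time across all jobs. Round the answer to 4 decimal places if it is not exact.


Sort jobs by processing time (SPT order): [4, 4, 5, 5, 5, 13, 16]
Compute completion times sequentially:
  Job 1: processing = 4, completes at 4
  Job 2: processing = 4, completes at 8
  Job 3: processing = 5, completes at 13
  Job 4: processing = 5, completes at 18
  Job 5: processing = 5, completes at 23
  Job 6: processing = 13, completes at 36
  Job 7: processing = 16, completes at 52
Sum of completion times = 154
Average completion time = 154/7 = 22.0

22.0


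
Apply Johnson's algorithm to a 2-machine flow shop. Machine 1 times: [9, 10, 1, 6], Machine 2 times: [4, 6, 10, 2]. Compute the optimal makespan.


Apply Johnson's rule:
  Group 1 (a <= b): [(3, 1, 10)]
  Group 2 (a > b): [(2, 10, 6), (1, 9, 4), (4, 6, 2)]
Optimal job order: [3, 2, 1, 4]
Schedule:
  Job 3: M1 done at 1, M2 done at 11
  Job 2: M1 done at 11, M2 done at 17
  Job 1: M1 done at 20, M2 done at 24
  Job 4: M1 done at 26, M2 done at 28
Makespan = 28

28


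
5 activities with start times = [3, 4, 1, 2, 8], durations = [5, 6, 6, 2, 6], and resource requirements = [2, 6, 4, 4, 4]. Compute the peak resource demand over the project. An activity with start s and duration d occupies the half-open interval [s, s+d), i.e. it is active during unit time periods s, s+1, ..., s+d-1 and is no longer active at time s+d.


Each activity i is active on [start_i, start_i + duration_i).
Compute total resource usage per time slot:
  t=0: active resources = [], total = 0
  t=1: active resources = [4], total = 4
  t=2: active resources = [4, 4], total = 8
  t=3: active resources = [2, 4, 4], total = 10
  t=4: active resources = [2, 6, 4], total = 12
  t=5: active resources = [2, 6, 4], total = 12
  t=6: active resources = [2, 6, 4], total = 12
  t=7: active resources = [2, 6], total = 8
  t=8: active resources = [6, 4], total = 10
  t=9: active resources = [6, 4], total = 10
  t=10: active resources = [4], total = 4
  t=11: active resources = [4], total = 4
  t=12: active resources = [4], total = 4
  t=13: active resources = [4], total = 4
Peak resource demand = 12

12


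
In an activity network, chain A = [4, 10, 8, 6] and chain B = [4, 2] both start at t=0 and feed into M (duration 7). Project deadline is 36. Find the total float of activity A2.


Forward pass: ES(A2) = sum of predecessors on chain A = 4
EF = ES + duration = 4 + 10 = 14
Backward pass: LF(M) = deadline = 36; LS(M) = 36 - 7 = 29
LF(A2) = LS(M) - sum(successors on chain A) = 29 - 14 = 15
LS = LF - duration = 15 - 10 = 5
Total float = LS - ES = 5 - 4 = 1

1


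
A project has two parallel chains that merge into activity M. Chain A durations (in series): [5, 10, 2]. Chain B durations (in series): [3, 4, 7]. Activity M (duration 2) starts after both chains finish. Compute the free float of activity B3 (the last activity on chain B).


ES(B3) = sum of predecessors on chain B = 7
EF(B3) = ES + duration = 7 + 7 = 14
Successor of B3 is M. ES(M) = max(sum(A), sum(B)) = max(17, 14) = 17
Free float = ES(successor) - EF(current) = 17 - 14 = 3

3


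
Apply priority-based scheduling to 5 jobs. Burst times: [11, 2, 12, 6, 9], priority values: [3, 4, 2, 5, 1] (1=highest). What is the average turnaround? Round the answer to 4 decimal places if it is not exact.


Sort by priority (ascending = highest first):
Order: [(1, 9), (2, 12), (3, 11), (4, 2), (5, 6)]
Completion times:
  Priority 1, burst=9, C=9
  Priority 2, burst=12, C=21
  Priority 3, burst=11, C=32
  Priority 4, burst=2, C=34
  Priority 5, burst=6, C=40
Average turnaround = 136/5 = 27.2

27.2


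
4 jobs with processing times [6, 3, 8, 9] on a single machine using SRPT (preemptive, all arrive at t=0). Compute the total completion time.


Since all jobs arrive at t=0, SRPT equals SPT ordering.
SPT order: [3, 6, 8, 9]
Completion times:
  Job 1: p=3, C=3
  Job 2: p=6, C=9
  Job 3: p=8, C=17
  Job 4: p=9, C=26
Total completion time = 3 + 9 + 17 + 26 = 55

55


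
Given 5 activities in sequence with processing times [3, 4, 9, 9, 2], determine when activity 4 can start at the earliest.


Activity 4 starts after activities 1 through 3 complete.
Predecessor durations: [3, 4, 9]
ES = 3 + 4 + 9 = 16

16


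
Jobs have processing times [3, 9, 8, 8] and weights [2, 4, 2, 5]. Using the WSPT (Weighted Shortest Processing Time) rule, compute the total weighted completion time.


Compute p/w ratios and sort ascending (WSPT): [(3, 2), (8, 5), (9, 4), (8, 2)]
Compute weighted completion times:
  Job (p=3,w=2): C=3, w*C=2*3=6
  Job (p=8,w=5): C=11, w*C=5*11=55
  Job (p=9,w=4): C=20, w*C=4*20=80
  Job (p=8,w=2): C=28, w*C=2*28=56
Total weighted completion time = 197

197


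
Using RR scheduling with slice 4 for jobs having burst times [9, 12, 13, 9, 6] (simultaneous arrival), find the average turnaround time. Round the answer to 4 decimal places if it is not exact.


Time quantum = 4
Execution trace:
  J1 runs 4 units, time = 4
  J2 runs 4 units, time = 8
  J3 runs 4 units, time = 12
  J4 runs 4 units, time = 16
  J5 runs 4 units, time = 20
  J1 runs 4 units, time = 24
  J2 runs 4 units, time = 28
  J3 runs 4 units, time = 32
  J4 runs 4 units, time = 36
  J5 runs 2 units, time = 38
  J1 runs 1 units, time = 39
  J2 runs 4 units, time = 43
  J3 runs 4 units, time = 47
  J4 runs 1 units, time = 48
  J3 runs 1 units, time = 49
Finish times: [39, 43, 49, 48, 38]
Average turnaround = 217/5 = 43.4

43.4


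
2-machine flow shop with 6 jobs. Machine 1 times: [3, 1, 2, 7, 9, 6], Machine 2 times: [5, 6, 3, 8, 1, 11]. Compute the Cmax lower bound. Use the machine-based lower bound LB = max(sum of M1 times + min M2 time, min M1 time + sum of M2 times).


LB1 = sum(M1 times) + min(M2 times) = 28 + 1 = 29
LB2 = min(M1 times) + sum(M2 times) = 1 + 34 = 35
Lower bound = max(LB1, LB2) = max(29, 35) = 35

35


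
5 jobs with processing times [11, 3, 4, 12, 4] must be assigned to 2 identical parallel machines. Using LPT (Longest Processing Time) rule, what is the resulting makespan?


Sort jobs in decreasing order (LPT): [12, 11, 4, 4, 3]
Assign each job to the least loaded machine:
  Machine 1: jobs [12, 4], load = 16
  Machine 2: jobs [11, 4, 3], load = 18
Makespan = max load = 18

18


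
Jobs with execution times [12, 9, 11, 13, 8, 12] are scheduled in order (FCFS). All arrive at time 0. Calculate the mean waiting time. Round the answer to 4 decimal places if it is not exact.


FCFS order (as given): [12, 9, 11, 13, 8, 12]
Waiting times:
  Job 1: wait = 0
  Job 2: wait = 12
  Job 3: wait = 21
  Job 4: wait = 32
  Job 5: wait = 45
  Job 6: wait = 53
Sum of waiting times = 163
Average waiting time = 163/6 = 27.1667

27.1667


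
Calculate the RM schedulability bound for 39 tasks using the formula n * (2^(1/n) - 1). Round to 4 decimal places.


Compute 2^(1/39) = 1.0179318843
Subtract 1: 1.0179318843 - 1 = 0.0179318843
Multiply by n: 39 * 0.0179318843 = 0.6993434877
Round to 4 dp: 0.6993

0.6993


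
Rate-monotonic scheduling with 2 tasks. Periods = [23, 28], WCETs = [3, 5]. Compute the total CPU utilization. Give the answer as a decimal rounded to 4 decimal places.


Compute individual utilizations (exact fractions):
  Task 1: C/T = 3/23 (approx. 0.1304)
  Task 2: C/T = 5/28 (approx. 0.1786)
Total utilization U = 3/23 + 5/28 = 199/644
Rounded to 4 decimal places: U = 0.3090
RM (Liu & Layland) bound for 2 tasks = 0.828427; compare with U = 199/644 (approx. 0.309006)
U <= bound, so schedulable by RM sufficient condition.

0.3090


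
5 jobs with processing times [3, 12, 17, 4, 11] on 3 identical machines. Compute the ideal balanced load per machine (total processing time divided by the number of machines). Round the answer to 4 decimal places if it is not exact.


Total processing time = 3 + 12 + 17 + 4 + 11 = 47
Number of machines = 3
Ideal balanced load = 47 / 3 = 15.6667

15.6667


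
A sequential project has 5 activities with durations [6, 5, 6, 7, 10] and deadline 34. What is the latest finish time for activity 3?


LF(activity 3) = deadline - sum of successor durations
Successors: activities 4 through 5 with durations [7, 10]
Sum of successor durations = 17
LF = 34 - 17 = 17

17


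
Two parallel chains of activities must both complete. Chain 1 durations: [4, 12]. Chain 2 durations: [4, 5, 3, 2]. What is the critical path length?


Path A total = 4 + 12 = 16
Path B total = 4 + 5 + 3 + 2 = 14
Critical path = longest path = max(16, 14) = 16

16


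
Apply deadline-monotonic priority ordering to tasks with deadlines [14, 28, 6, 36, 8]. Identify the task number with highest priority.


Sort tasks by relative deadline (ascending):
  Task 3: deadline = 6
  Task 5: deadline = 8
  Task 1: deadline = 14
  Task 2: deadline = 28
  Task 4: deadline = 36
Priority order (highest first): [3, 5, 1, 2, 4]
Highest priority task = 3

3


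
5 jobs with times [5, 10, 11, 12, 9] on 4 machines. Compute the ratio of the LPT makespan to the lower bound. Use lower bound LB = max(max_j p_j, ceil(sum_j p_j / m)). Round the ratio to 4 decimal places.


LPT order: [12, 11, 10, 9, 5]
Machine loads after assignment: [12, 11, 10, 14]
LPT makespan = 14
Lower bound = max(max_job, ceil(total/4)) = max(12, 12) = 12
Ratio = 14 / 12 = 1.1667

1.1667


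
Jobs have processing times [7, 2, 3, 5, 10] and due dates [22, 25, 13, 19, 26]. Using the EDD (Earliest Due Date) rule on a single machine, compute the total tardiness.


Sort by due date (EDD order): [(3, 13), (5, 19), (7, 22), (2, 25), (10, 26)]
Compute completion times and tardiness:
  Job 1: p=3, d=13, C=3, tardiness=max(0,3-13)=0
  Job 2: p=5, d=19, C=8, tardiness=max(0,8-19)=0
  Job 3: p=7, d=22, C=15, tardiness=max(0,15-22)=0
  Job 4: p=2, d=25, C=17, tardiness=max(0,17-25)=0
  Job 5: p=10, d=26, C=27, tardiness=max(0,27-26)=1
Total tardiness = 1

1


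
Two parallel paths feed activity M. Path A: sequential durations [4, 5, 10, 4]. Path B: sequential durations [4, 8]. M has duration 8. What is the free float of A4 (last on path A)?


ES(A4) = sum of predecessors on chain A = 19
EF(A4) = ES + duration = 19 + 4 = 23
Successor of A4 is M. ES(M) = max(sum(A), sum(B)) = max(23, 12) = 23
Free float = ES(successor) - EF(current) = 23 - 23 = 0

0


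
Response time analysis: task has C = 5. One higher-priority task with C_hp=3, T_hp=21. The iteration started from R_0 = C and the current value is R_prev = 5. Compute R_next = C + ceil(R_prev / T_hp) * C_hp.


R_next = C + ceil(R_prev / T_hp) * C_hp
ceil(5 / 21) = ceil(0.2381) = 1
Interference = 1 * 3 = 3
R_next = 5 + 3 = 8

8


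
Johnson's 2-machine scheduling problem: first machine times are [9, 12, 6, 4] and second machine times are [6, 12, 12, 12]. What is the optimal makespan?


Apply Johnson's rule:
  Group 1 (a <= b): [(4, 4, 12), (3, 6, 12), (2, 12, 12)]
  Group 2 (a > b): [(1, 9, 6)]
Optimal job order: [4, 3, 2, 1]
Schedule:
  Job 4: M1 done at 4, M2 done at 16
  Job 3: M1 done at 10, M2 done at 28
  Job 2: M1 done at 22, M2 done at 40
  Job 1: M1 done at 31, M2 done at 46
Makespan = 46

46


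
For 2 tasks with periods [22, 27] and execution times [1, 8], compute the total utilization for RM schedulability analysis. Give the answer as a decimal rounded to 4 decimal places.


Compute individual utilizations (exact fractions):
  Task 1: C/T = 1/22 (approx. 0.0455)
  Task 2: C/T = 8/27 (approx. 0.2963)
Total utilization U = 1/22 + 8/27 = 203/594
Rounded to 4 decimal places: U = 0.3418
RM (Liu & Layland) bound for 2 tasks = 0.828427; compare with U = 203/594 (approx. 0.341751)
U <= bound, so schedulable by RM sufficient condition.

0.3418


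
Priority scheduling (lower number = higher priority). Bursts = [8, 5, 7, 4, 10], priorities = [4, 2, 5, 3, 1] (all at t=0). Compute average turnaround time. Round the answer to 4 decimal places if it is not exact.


Sort by priority (ascending = highest first):
Order: [(1, 10), (2, 5), (3, 4), (4, 8), (5, 7)]
Completion times:
  Priority 1, burst=10, C=10
  Priority 2, burst=5, C=15
  Priority 3, burst=4, C=19
  Priority 4, burst=8, C=27
  Priority 5, burst=7, C=34
Average turnaround = 105/5 = 21.0

21.0


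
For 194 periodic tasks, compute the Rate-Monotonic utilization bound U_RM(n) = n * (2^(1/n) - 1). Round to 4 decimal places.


Compute 2^(1/194) = 1.0035793141
Subtract 1: 1.0035793141 - 1 = 0.0035793141
Multiply by n: 194 * 0.0035793141 = 0.6943869354
Round to 4 dp: 0.6944

0.6944


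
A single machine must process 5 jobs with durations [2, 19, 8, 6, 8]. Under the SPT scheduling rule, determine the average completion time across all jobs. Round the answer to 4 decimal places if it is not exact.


Sort jobs by processing time (SPT order): [2, 6, 8, 8, 19]
Compute completion times sequentially:
  Job 1: processing = 2, completes at 2
  Job 2: processing = 6, completes at 8
  Job 3: processing = 8, completes at 16
  Job 4: processing = 8, completes at 24
  Job 5: processing = 19, completes at 43
Sum of completion times = 93
Average completion time = 93/5 = 18.6

18.6


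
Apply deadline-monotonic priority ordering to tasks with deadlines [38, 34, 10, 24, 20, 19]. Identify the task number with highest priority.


Sort tasks by relative deadline (ascending):
  Task 3: deadline = 10
  Task 6: deadline = 19
  Task 5: deadline = 20
  Task 4: deadline = 24
  Task 2: deadline = 34
  Task 1: deadline = 38
Priority order (highest first): [3, 6, 5, 4, 2, 1]
Highest priority task = 3

3


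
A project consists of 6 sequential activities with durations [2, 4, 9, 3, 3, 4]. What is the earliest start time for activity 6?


Activity 6 starts after activities 1 through 5 complete.
Predecessor durations: [2, 4, 9, 3, 3]
ES = 2 + 4 + 9 + 3 + 3 = 21

21


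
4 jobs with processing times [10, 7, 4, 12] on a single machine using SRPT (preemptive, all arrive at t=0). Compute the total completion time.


Since all jobs arrive at t=0, SRPT equals SPT ordering.
SPT order: [4, 7, 10, 12]
Completion times:
  Job 1: p=4, C=4
  Job 2: p=7, C=11
  Job 3: p=10, C=21
  Job 4: p=12, C=33
Total completion time = 4 + 11 + 21 + 33 = 69

69


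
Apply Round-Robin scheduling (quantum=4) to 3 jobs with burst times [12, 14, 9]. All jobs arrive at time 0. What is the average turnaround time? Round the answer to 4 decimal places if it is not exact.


Time quantum = 4
Execution trace:
  J1 runs 4 units, time = 4
  J2 runs 4 units, time = 8
  J3 runs 4 units, time = 12
  J1 runs 4 units, time = 16
  J2 runs 4 units, time = 20
  J3 runs 4 units, time = 24
  J1 runs 4 units, time = 28
  J2 runs 4 units, time = 32
  J3 runs 1 units, time = 33
  J2 runs 2 units, time = 35
Finish times: [28, 35, 33]
Average turnaround = 96/3 = 32.0

32.0


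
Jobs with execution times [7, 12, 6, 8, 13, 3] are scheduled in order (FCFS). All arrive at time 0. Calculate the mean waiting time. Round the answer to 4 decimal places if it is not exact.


FCFS order (as given): [7, 12, 6, 8, 13, 3]
Waiting times:
  Job 1: wait = 0
  Job 2: wait = 7
  Job 3: wait = 19
  Job 4: wait = 25
  Job 5: wait = 33
  Job 6: wait = 46
Sum of waiting times = 130
Average waiting time = 130/6 = 21.6667

21.6667


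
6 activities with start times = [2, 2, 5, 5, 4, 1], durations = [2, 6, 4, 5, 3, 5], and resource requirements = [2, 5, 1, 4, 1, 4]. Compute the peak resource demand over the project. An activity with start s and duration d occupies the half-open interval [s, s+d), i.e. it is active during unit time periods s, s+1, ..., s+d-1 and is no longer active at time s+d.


Each activity i is active on [start_i, start_i + duration_i).
Compute total resource usage per time slot:
  t=0: active resources = [], total = 0
  t=1: active resources = [4], total = 4
  t=2: active resources = [2, 5, 4], total = 11
  t=3: active resources = [2, 5, 4], total = 11
  t=4: active resources = [5, 1, 4], total = 10
  t=5: active resources = [5, 1, 4, 1, 4], total = 15
  t=6: active resources = [5, 1, 4, 1], total = 11
  t=7: active resources = [5, 1, 4], total = 10
  t=8: active resources = [1, 4], total = 5
  t=9: active resources = [4], total = 4
Peak resource demand = 15

15


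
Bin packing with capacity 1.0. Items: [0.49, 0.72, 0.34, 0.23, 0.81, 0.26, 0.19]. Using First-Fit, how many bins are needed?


Place items sequentially using First-Fit:
  Item 0.49 -> new Bin 1
  Item 0.72 -> new Bin 2
  Item 0.34 -> Bin 1 (now 0.83)
  Item 0.23 -> Bin 2 (now 0.95)
  Item 0.81 -> new Bin 3
  Item 0.26 -> new Bin 4
  Item 0.19 -> Bin 3 (now 1.0)
Total bins used = 4

4


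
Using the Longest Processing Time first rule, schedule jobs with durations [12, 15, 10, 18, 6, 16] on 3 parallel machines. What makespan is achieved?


Sort jobs in decreasing order (LPT): [18, 16, 15, 12, 10, 6]
Assign each job to the least loaded machine:
  Machine 1: jobs [18, 6], load = 24
  Machine 2: jobs [16, 10], load = 26
  Machine 3: jobs [15, 12], load = 27
Makespan = max load = 27

27


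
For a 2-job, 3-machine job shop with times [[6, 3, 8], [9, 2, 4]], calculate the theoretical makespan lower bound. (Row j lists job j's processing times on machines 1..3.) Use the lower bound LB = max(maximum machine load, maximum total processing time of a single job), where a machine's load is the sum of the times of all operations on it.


Machine loads:
  Machine 1: 6 + 9 = 15
  Machine 2: 3 + 2 = 5
  Machine 3: 8 + 4 = 12
Max machine load = 15
Job totals:
  Job 1: 17
  Job 2: 15
Max job total = 17
Lower bound = max(15, 17) = 17

17


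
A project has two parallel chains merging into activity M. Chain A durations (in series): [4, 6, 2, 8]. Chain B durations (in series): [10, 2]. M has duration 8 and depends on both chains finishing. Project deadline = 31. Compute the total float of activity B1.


Forward pass: ES(B1) = sum of predecessors on chain B = 0
EF = ES + duration = 0 + 10 = 10
Backward pass: LF(M) = deadline = 31; LS(M) = 31 - 8 = 23
LF(B1) = LS(M) - sum(successors on chain B) = 23 - 2 = 21
LS = LF - duration = 21 - 10 = 11
Total float = LS - ES = 11 - 0 = 11

11


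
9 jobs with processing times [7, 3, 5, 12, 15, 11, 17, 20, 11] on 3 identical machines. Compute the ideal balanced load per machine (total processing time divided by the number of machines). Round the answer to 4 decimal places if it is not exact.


Total processing time = 7 + 3 + 5 + 12 + 15 + 11 + 17 + 20 + 11 = 101
Number of machines = 3
Ideal balanced load = 101 / 3 = 33.6667

33.6667


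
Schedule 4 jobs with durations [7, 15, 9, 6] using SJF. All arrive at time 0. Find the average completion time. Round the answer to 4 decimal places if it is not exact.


SJF order (ascending): [6, 7, 9, 15]
Completion times:
  Job 1: burst=6, C=6
  Job 2: burst=7, C=13
  Job 3: burst=9, C=22
  Job 4: burst=15, C=37
Average completion = 78/4 = 19.5

19.5


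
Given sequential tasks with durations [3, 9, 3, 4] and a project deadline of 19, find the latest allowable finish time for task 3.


LF(activity 3) = deadline - sum of successor durations
Successors: activities 4 through 4 with durations [4]
Sum of successor durations = 4
LF = 19 - 4 = 15

15


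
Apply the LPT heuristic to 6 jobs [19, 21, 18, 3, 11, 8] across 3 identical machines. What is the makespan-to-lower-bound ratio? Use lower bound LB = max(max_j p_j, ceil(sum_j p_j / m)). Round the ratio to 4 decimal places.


LPT order: [21, 19, 18, 11, 8, 3]
Machine loads after assignment: [24, 27, 29]
LPT makespan = 29
Lower bound = max(max_job, ceil(total/3)) = max(21, 27) = 27
Ratio = 29 / 27 = 1.0741

1.0741


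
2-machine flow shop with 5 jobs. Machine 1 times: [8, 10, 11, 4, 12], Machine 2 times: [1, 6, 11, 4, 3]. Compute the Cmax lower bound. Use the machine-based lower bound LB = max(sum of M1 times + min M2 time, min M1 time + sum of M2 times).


LB1 = sum(M1 times) + min(M2 times) = 45 + 1 = 46
LB2 = min(M1 times) + sum(M2 times) = 4 + 25 = 29
Lower bound = max(LB1, LB2) = max(46, 29) = 46

46


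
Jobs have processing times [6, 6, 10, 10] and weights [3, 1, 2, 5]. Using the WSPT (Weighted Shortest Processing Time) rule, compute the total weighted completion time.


Compute p/w ratios and sort ascending (WSPT): [(6, 3), (10, 5), (10, 2), (6, 1)]
Compute weighted completion times:
  Job (p=6,w=3): C=6, w*C=3*6=18
  Job (p=10,w=5): C=16, w*C=5*16=80
  Job (p=10,w=2): C=26, w*C=2*26=52
  Job (p=6,w=1): C=32, w*C=1*32=32
Total weighted completion time = 182

182
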